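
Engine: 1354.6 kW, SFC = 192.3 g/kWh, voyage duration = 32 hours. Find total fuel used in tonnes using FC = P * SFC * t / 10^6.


Formula: FC (tonnes) = P * SFC * t / 1,000,000
Step 1 — P * SFC * t = 1354.6 * 192.3 * 32 = 8335666.56 g
Step 2 — FC (tonnes) = 8335666.56 / 1,000,000 ≈ 8.3357 tonnes (5 s.f.)

8.3357 tonnes


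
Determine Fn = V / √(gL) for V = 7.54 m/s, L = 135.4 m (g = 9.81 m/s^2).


Formula: Fn = V / sqrt(g * L)
Step 1 — g * L = 9.81 * 135.4 = 1328.274
Step 2 — sqrt(g * L) = sqrt(1328.274) = 36.445494
Step 3 — Fn = 7.54 / 36.445494 ≈ 0.20688 (5 s.f.)

0.20688


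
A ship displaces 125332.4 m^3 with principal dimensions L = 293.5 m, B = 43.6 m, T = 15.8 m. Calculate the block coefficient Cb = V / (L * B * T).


Formula: Cb = V / (L * B * T)
Step 1 — L * B * T = 293.5 * 43.6 * 15.8 = 202186.28 m^3
Step 2 — Cb = 125332.4 / 202186.28 ≈ 0.61989 (5 s.f.)

0.61989


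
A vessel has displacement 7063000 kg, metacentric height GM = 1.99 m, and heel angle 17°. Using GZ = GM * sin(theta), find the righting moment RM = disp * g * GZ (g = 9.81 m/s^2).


Formula: GZ = GM * sin(theta); RM = disp * g * GZ
Step 1 — GZ = 1.99 * sin(17°) = 1.99 * 0.292372 = 0.58182 m
Step 2 — RM = 7063000 * 9.81 * 0.58182 ≈ 40313000 N·m (5 s.f.)

40313000 N·m


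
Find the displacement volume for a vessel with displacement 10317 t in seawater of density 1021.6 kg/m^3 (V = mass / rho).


Formula: V = mass / rho
Step 1 — convert tonnes to kg: 10317 t * 1000 = 10317000 kg
Step 2 — V = 10317000 / 1021.6 ≈ 10099 m^3 (5 s.f.)

10099 m^3


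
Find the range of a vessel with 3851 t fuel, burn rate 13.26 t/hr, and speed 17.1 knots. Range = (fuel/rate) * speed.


Formula: endurance = fuel / rate; range = endurance * speed
Step 1 — endurance = 3851 / 13.26 = 290.4223 hours
Step 2 — range = 290.4223 * 17.1 ≈ 4966.2 nautical miles (5 s.f.)

4966.2 NM


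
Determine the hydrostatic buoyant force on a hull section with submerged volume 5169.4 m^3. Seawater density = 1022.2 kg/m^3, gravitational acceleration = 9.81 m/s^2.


Formula: Fb = rho * g * V
Substituting: Fb = 1022.2 * 9.81 * 5169.4
Intermediate: 1022.2 * 9.81 = 10027.782
Result: Fb = 10027.782 * 5169.4 ≈ 51838000 N (5 s.f.)

51838000 N


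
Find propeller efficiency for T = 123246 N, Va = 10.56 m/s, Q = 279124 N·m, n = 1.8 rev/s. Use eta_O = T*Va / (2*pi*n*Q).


Formula: eta = T * Va / (2 * pi * n * Q)
Step 1 — numerator = T * Va = 123246 * 10.56 = 1301477.76
Step 2 — 2 * pi * n = 2 * pi * 1.8 = 11.309734
Step 3 — denominator = 11.309734 * 279124 = 3156818.19
Step 4 — eta = 1301477.76 / 3156818.19 ≈ 0.41228 (5 s.f.)

0.41228


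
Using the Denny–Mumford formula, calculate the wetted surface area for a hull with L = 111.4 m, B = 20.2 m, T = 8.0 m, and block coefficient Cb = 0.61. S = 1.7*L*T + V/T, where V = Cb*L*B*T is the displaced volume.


Formula: S = 1.7*L*T + V/T with V = Cb*L*B*T, i.e. S = L * (1.7*T + Cb*B)
Step 1 — 1.7*T = 1.7 * 8.0 = 13.6 m
Step 2 — Cb*B = 0.61 * 20.2 = 12.322 m
Step 3 — 1.7*T + Cb*B = 13.6 + 12.322 = 25.922 m
Step 4 — S = 111.4 * 25.922 ≈ 2887.7 m^2 (5 s.f.)

2887.7 m^2


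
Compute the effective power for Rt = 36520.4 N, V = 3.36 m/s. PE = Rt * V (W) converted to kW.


Formula: PE = Rt * V / 1000 (kW)
Step 1 — PE (W) = 36520.4 * 3.36 = 122708.544 W
Step 2 — PE (kW) = 122708.544 / 1000 ≈ 122.71 kW (5 s.f.)

122.71 kW


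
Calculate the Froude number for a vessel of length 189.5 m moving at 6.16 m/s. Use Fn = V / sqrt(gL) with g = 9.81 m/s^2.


Formula: Fn = V / sqrt(g * L)
Step 1 — g * L = 9.81 * 189.5 = 1858.995
Step 2 — sqrt(g * L) = sqrt(1858.995) = 43.116064
Step 3 — Fn = 6.16 / 43.116064 ≈ 0.14287 (5 s.f.)

0.14287


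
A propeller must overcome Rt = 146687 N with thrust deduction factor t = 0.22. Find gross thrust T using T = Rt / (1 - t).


Formula: T = Rt / (1 - t)
Step 1 — (1 - t) = 1 - 0.22 = 0.78
Step 2 — T = 146687 / 0.78 ≈ 188060 N (5 s.f.)

188060 N


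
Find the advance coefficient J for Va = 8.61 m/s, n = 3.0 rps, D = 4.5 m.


Formula: J = Va / (n * D)
Step 1 — n * D = 3.0 * 4.5 = 13.5
Step 2 — J = 8.61 / 13.5 ≈ 0.63778 (5 s.f.)

0.63778


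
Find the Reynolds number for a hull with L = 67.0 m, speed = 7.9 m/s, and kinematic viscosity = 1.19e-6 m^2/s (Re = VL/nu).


Formula: Re = V * L / nu
Step 1 — V * L = 7.9 * 67.0 = 529.3 m^2/s
Step 2 — Re = 529.3 / 1.19e-6 = 4.45e+08

4.45e+08


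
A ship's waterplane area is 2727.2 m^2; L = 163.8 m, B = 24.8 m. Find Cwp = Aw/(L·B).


Formula: Cwp = Aw / (L * B)
Step 1 — L * B = 163.8 * 24.8 = 4062.24 m^2
Step 2 — Cwp = 2727.2 / 4062.24 ≈ 0.67135 (5 s.f.)

0.67135


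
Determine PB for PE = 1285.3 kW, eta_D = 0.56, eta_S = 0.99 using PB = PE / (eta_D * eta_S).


Formula: PB = PE / (eta_D * eta_S)
Step 1 — combined efficiency = eta_D * eta_S = 0.56 * 0.99 = 0.5544
Step 2 — PB = 1285.3 / 0.5544 ≈ 2318.4 kW (5 s.f.)

2318.4 kW


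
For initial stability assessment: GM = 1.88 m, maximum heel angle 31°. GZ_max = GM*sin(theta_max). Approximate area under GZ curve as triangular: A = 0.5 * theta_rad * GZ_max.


Formula: GZ_max = GM * sin(theta); Area = 0.5 * theta_rad * GZ_max
Step 1 — GZ_max = 1.88 * sin(31°) = 1.88 * 0.515038 = 0.968271 m
Step 2 — theta_rad = 31 * pi/180 = 0.541052 rad
Step 3 — Area = 0.5 * 0.541052 * 0.968271 ≈ 0.26194 m·rad (5 s.f.)

0.26194 m·rad


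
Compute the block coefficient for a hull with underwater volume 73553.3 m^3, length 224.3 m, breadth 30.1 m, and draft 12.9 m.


Formula: Cb = V / (L * B * T)
Step 1 — L * B * T = 224.3 * 30.1 * 12.9 = 87093.447 m^3
Step 2 — Cb = 73553.3 / 87093.447 ≈ 0.84453 (5 s.f.)

0.84453


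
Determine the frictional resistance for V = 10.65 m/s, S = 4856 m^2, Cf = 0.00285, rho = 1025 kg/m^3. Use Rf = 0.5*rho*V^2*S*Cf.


Formula: Rf = 0.5 * rho * V^2 * S * Cf
Step 1 — V^2 = 10.65^2 = 113.4225
Step 2 — 0.5 * rho * V^2 = 0.5 * 1025 * 113.4225 = 58129.03125
Step 3 — Rf = 58129.03125 * 4856 * 0.00285 ≈ 804480 N (5 s.f.)

804480 N


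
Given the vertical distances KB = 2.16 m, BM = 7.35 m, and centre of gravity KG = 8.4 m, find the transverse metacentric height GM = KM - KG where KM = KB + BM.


Formula: GM = KB + BM - KG
Step 1 — KM = KB + BM = 2.16 + 7.35 = 9.51 m
Step 2 — GM = KM - KG = 9.51 - 8.4 = 1.11 m

1.11 m


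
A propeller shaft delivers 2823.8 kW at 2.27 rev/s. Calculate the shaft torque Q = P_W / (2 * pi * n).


Formula: Q = P_W / (2 * pi * n)
Step 1 — P_W = 2823.8 kW * 1000 = 2823800.0 W
Step 2 — 2 * pi * n = 2 * pi * 2.27 = 14.262831
Step 3 — Q = 2823800.0 / 14.262831 ≈ 197980 N·m (5 s.f.)

197980 N·m


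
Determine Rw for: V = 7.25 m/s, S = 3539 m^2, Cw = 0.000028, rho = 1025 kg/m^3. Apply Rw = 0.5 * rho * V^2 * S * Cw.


Formula: Rw = 0.5 * rho * V^2 * S * Cw
Step 1 — V^2 = 7.25^2 = 52.5625
Step 2 — 0.5 * rho * V^2 = 0.5 * 1025 * 52.5625 = 26938.28125
Step 3 — Rw = 26938.28125 * 3539 * 0.000028 ≈ 2669.4 N (5 s.f.)

2669.4 N


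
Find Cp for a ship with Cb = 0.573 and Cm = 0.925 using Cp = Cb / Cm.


Formula: Cp = Cb / Cm
Substituting: Cp = 0.573 / 0.925
Result: Cp ≈ 0.61946 (5 s.f.)

0.61946


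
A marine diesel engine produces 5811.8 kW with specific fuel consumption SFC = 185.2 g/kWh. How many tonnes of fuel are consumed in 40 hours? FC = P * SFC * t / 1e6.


Formula: FC (tonnes) = P * SFC * t / 1,000,000
Step 1 — P * SFC * t = 5811.8 * 185.2 * 40 = 43053814.4 g
Step 2 — FC (tonnes) = 43053814.4 / 1,000,000 ≈ 43.054 tonnes (5 s.f.)

43.054 tonnes


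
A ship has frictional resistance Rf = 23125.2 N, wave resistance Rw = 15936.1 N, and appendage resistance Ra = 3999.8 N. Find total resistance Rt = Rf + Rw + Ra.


Formula: Rt = Rf + Rw + Ra
Substituting: Rt = 23125.2 + 15936.1 + 3999.8
Result: Rt = 43061.1 N

43061.1 N


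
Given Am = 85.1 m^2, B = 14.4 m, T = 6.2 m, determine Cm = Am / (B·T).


Formula: Cm = Am / (B * T)
Step 1 — B * T = 14.4 * 6.2 = 89.28 m^2
Step 2 — Cm = 85.1 / 89.28 ≈ 0.95318 (5 s.f.)

0.95318


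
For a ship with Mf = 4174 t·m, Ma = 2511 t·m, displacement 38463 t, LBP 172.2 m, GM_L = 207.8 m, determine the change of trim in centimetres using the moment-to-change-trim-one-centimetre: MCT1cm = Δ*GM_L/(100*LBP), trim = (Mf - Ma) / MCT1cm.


Formula: net trimming moment = Mf - Ma; MCT1cm = Δ*GM_L/(100*LBP); trim = net moment / MCT1cm
Step 1 — net trimming moment = 4174 - 2511 = 1663 t·m
Step 2 — MCT1cm = 38463 * 207.8 / (100 * 172.2) = 464.147 t·m/cm
Step 3 — trim = 1663 / 464.147 ≈ 3.5829 cm (5 s.f.)

3.5829 cm


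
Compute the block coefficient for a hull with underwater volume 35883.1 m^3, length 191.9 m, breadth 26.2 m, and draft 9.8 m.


Formula: Cb = V / (L * B * T)
Step 1 — L * B * T = 191.9 * 26.2 * 9.8 = 49272.244 m^3
Step 2 — Cb = 35883.1 / 49272.244 ≈ 0.72826 (5 s.f.)

0.72826


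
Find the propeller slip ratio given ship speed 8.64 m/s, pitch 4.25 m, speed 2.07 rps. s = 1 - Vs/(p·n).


Formula: s = 1 - Vs / (p * n)
Step 1 — p * n = 4.25 * 2.07 = 8.7975
Step 2 — Vs / (p*n) = 8.64 / 8.7975 = 0.982097 (6 d.p.)
Step 3 — s = 1 - 0.982097 = 0.017903

0.017903


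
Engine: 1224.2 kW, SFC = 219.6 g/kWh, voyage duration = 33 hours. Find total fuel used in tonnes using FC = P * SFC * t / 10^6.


Formula: FC (tonnes) = P * SFC * t / 1,000,000
Step 1 — P * SFC * t = 1224.2 * 219.6 * 33 = 8871532.56 g
Step 2 — FC (tonnes) = 8871532.56 / 1,000,000 ≈ 8.8715 tonnes (5 s.f.)

8.8715 tonnes


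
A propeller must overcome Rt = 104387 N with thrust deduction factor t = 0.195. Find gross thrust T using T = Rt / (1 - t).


Formula: T = Rt / (1 - t)
Step 1 — (1 - t) = 1 - 0.195 = 0.805
Step 2 — T = 104387 / 0.805 ≈ 129670 N (5 s.f.)

129670 N


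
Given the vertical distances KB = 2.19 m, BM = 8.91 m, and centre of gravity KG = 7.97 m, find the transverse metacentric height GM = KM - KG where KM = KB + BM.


Formula: GM = KB + BM - KG
Step 1 — KM = KB + BM = 2.19 + 8.91 = 11.1 m
Step 2 — GM = KM - KG = 11.1 - 7.97 = 3.13 m

3.13 m


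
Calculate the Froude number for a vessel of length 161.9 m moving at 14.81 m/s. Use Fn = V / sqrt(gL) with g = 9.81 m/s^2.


Formula: Fn = V / sqrt(g * L)
Step 1 — g * L = 9.81 * 161.9 = 1588.239
Step 2 — sqrt(g * L) = sqrt(1588.239) = 39.852716
Step 3 — Fn = 14.81 / 39.852716 ≈ 0.37162 (5 s.f.)

0.37162


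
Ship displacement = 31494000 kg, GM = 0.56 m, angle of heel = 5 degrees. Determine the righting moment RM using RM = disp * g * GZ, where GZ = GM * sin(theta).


Formula: GZ = GM * sin(theta); RM = disp * g * GZ
Step 1 — GZ = 0.56 * sin(5°) = 0.56 * 0.087156 = 0.048807 m
Step 2 — RM = 31494000 * 9.81 * 0.048807 ≈ 15079000 N·m (5 s.f.)

15079000 N·m


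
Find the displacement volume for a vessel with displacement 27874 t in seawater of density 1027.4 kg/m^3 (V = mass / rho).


Formula: V = mass / rho
Step 1 — convert tonnes to kg: 27874 t * 1000 = 27874000 kg
Step 2 — V = 27874000 / 1027.4 ≈ 27131 m^3 (5 s.f.)

27131 m^3


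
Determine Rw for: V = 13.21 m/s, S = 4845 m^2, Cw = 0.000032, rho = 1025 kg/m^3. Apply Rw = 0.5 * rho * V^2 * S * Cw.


Formula: Rw = 0.5 * rho * V^2 * S * Cw
Step 1 — V^2 = 13.21^2 = 174.5041
Step 2 — 0.5 * rho * V^2 = 0.5 * 1025 * 174.5041 = 89433.35125
Step 3 — Rw = 89433.35125 * 4845 * 0.000032 ≈ 13866 N (5 s.f.)

13866 N


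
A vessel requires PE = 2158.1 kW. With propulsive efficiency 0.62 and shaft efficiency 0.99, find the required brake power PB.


Formula: PB = PE / (eta_D * eta_S)
Step 1 — combined efficiency = eta_D * eta_S = 0.62 * 0.99 = 0.6138
Step 2 — PB = 2158.1 / 0.6138 ≈ 3516.0 kW (5 s.f.)

3516.0 kW


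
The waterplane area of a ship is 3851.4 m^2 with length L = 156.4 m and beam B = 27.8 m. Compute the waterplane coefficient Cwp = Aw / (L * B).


Formula: Cwp = Aw / (L * B)
Step 1 — L * B = 156.4 * 27.8 = 4347.92 m^2
Step 2 — Cwp = 3851.4 / 4347.92 ≈ 0.88580 (5 s.f.)

0.88580


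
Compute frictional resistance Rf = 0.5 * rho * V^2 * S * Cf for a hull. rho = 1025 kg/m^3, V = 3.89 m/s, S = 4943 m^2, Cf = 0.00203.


Formula: Rf = 0.5 * rho * V^2 * S * Cf
Step 1 — V^2 = 3.89^2 = 15.1321
Step 2 — 0.5 * rho * V^2 = 0.5 * 1025 * 15.1321 = 7755.20125
Step 3 — Rf = 7755.20125 * 4943 * 0.00203 ≈ 77818 N (5 s.f.)

77818 N


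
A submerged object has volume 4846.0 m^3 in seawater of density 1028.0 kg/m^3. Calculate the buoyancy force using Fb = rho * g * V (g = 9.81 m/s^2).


Formula: Fb = rho * g * V
Substituting: Fb = 1028.0 * 9.81 * 4846.0
Intermediate: 1028.0 * 9.81 = 10084.68
Result: Fb = 10084.68 * 4846.0 ≈ 48870000 N (5 s.f.)

48870000 N


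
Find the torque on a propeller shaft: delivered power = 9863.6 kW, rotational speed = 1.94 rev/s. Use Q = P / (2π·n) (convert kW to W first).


Formula: Q = P_W / (2 * pi * n)
Step 1 — P_W = 9863.6 kW * 1000 = 9863600.0 W
Step 2 — 2 * pi * n = 2 * pi * 1.94 = 12.189379
Step 3 — Q = 9863600.0 / 12.189379 ≈ 809200 N·m (5 s.f.)

809200 N·m


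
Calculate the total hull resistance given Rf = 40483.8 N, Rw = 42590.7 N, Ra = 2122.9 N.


Formula: Rt = Rf + Rw + Ra
Substituting: Rt = 40483.8 + 42590.7 + 2122.9
Result: Rt = 85197.4 N

85197.4 N


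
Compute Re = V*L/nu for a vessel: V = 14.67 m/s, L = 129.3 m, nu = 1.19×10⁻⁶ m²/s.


Formula: Re = V * L / nu
Step 1 — V * L = 14.67 * 129.3 = 1896.831 m^2/s
Step 2 — Re = 1896.831 / 1.19e-6 = 1.59e+09

1.59e+09


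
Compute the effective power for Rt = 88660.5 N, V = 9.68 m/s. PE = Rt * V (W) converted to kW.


Formula: PE = Rt * V / 1000 (kW)
Step 1 — PE (W) = 88660.5 * 9.68 = 858233.64 W
Step 2 — PE (kW) = 858233.64 / 1000 ≈ 858.23 kW (5 s.f.)

858.23 kW


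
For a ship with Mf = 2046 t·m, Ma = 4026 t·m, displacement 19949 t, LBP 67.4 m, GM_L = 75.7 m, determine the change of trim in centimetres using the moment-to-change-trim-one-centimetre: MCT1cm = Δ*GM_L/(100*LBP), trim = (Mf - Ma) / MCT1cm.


Formula: net trimming moment = Mf - Ma; MCT1cm = Δ*GM_L/(100*LBP); trim = net moment / MCT1cm
Step 1 — net trimming moment = 2046 - 4026 = -1980 t·m
Step 2 — MCT1cm = 19949 * 75.7 / (100 * 67.4) = 224.0563 t·m/cm
Step 3 — trim = -1980 / 224.0563 ≈ -8.8371 cm (5 s.f.)

-8.8371 cm


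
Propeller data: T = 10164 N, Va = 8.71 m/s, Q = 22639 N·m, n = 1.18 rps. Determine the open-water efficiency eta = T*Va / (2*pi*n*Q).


Formula: eta = T * Va / (2 * pi * n * Q)
Step 1 — numerator = T * Va = 10164 * 8.71 = 88528.44
Step 2 — 2 * pi * n = 2 * pi * 1.18 = 7.414159
Step 3 — denominator = 7.414159 * 22639 = 167849.15
Step 4 — eta = 88528.44 / 167849.15 ≈ 0.52743 (5 s.f.)

0.52743


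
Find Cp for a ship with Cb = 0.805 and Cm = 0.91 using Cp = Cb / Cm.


Formula: Cp = Cb / Cm
Substituting: Cp = 0.805 / 0.91
Result: Cp ≈ 0.88462 (5 s.f.)

0.88462


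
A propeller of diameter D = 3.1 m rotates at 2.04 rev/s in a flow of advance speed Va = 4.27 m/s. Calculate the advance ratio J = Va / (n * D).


Formula: J = Va / (n * D)
Step 1 — n * D = 2.04 * 3.1 = 6.324
Step 2 — J = 4.27 / 6.324 ≈ 0.67521 (5 s.f.)

0.67521


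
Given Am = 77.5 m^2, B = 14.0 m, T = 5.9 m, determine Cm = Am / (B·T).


Formula: Cm = Am / (B * T)
Step 1 — B * T = 14.0 * 5.9 = 82.6 m^2
Step 2 — Cm = 77.5 / 82.6 ≈ 0.93826 (5 s.f.)

0.93826


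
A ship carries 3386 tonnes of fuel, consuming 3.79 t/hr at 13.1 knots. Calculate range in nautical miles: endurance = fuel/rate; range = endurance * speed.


Formula: endurance = fuel / rate; range = endurance * speed
Step 1 — endurance = 3386 / 3.79 = 893.4037 hours
Step 2 — range = 893.4037 * 13.1 ≈ 11704 nautical miles (5 s.f.)

11704 NM


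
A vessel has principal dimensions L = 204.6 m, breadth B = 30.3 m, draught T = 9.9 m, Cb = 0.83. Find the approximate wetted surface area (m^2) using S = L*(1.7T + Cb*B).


Formula: S = 1.7*L*T + V/T with V = Cb*L*B*T, i.e. S = L * (1.7*T + Cb*B)
Step 1 — 1.7*T = 1.7 * 9.9 = 16.83 m
Step 2 — Cb*B = 0.83 * 30.3 = 25.149 m
Step 3 — 1.7*T + Cb*B = 16.83 + 25.149 = 41.979 m
Step 4 — S = 204.6 * 41.979 ≈ 8588.9 m^2 (5 s.f.)

8588.9 m^2


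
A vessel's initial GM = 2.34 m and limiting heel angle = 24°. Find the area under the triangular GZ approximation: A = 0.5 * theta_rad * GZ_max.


Formula: GZ_max = GM * sin(theta); Area = 0.5 * theta_rad * GZ_max
Step 1 — GZ_max = 2.34 * sin(24°) = 2.34 * 0.406737 = 0.951765 m
Step 2 — theta_rad = 24 * pi/180 = 0.418879 rad
Step 3 — Area = 0.5 * 0.418879 * 0.951765 ≈ 0.19934 m·rad (5 s.f.)

0.19934 m·rad


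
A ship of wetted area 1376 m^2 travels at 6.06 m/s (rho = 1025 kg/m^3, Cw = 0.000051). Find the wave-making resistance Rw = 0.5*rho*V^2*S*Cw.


Formula: Rw = 0.5 * rho * V^2 * S * Cw
Step 1 — V^2 = 6.06^2 = 36.7236
Step 2 — 0.5 * rho * V^2 = 0.5 * 1025 * 36.7236 = 18820.845
Step 3 — Rw = 18820.845 * 1376 * 0.000051 ≈ 1320.8 N (5 s.f.)

1320.8 N


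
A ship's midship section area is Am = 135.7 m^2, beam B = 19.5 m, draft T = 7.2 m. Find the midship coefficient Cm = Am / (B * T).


Formula: Cm = Am / (B * T)
Step 1 — B * T = 19.5 * 7.2 = 140.4 m^2
Step 2 — Cm = 135.7 / 140.4 ≈ 0.96652 (5 s.f.)

0.96652


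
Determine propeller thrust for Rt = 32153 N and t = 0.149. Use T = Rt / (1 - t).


Formula: T = Rt / (1 - t)
Step 1 — (1 - t) = 1 - 0.149 = 0.851
Step 2 — T = 32153 / 0.851 ≈ 37783 N (5 s.f.)

37783 N


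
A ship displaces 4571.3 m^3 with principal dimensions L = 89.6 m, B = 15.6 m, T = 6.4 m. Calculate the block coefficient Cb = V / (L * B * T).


Formula: Cb = V / (L * B * T)
Step 1 — L * B * T = 89.6 * 15.6 * 6.4 = 8945.664 m^3
Step 2 — Cb = 4571.3 / 8945.664 ≈ 0.51101 (5 s.f.)

0.51101


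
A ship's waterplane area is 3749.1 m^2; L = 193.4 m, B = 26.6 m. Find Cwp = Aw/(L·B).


Formula: Cwp = Aw / (L * B)
Step 1 — L * B = 193.4 * 26.6 = 5144.44 m^2
Step 2 — Cwp = 3749.1 / 5144.44 ≈ 0.72877 (5 s.f.)

0.72877


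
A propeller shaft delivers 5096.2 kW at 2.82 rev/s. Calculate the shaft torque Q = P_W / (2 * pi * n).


Formula: Q = P_W / (2 * pi * n)
Step 1 — P_W = 5096.2 kW * 1000 = 5096200.0 W
Step 2 — 2 * pi * n = 2 * pi * 2.82 = 17.718583
Step 3 — Q = 5096200.0 / 17.718583 ≈ 287620 N·m (5 s.f.)

287620 N·m


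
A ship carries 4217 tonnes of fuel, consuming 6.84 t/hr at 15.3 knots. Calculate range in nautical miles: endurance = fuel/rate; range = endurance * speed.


Formula: endurance = fuel / rate; range = endurance * speed
Step 1 — endurance = 4217 / 6.84 = 616.5205 hours
Step 2 — range = 616.5205 * 15.3 ≈ 9432.8 nautical miles (5 s.f.)

9432.8 NM


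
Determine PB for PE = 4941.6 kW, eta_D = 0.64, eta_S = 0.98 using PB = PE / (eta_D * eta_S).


Formula: PB = PE / (eta_D * eta_S)
Step 1 — combined efficiency = eta_D * eta_S = 0.64 * 0.98 = 0.6272
Step 2 — PB = 4941.6 / 0.6272 ≈ 7878.8 kW (5 s.f.)

7878.8 kW


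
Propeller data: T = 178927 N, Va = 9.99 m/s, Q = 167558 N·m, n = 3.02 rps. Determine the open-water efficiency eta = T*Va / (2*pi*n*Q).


Formula: eta = T * Va / (2 * pi * n * Q)
Step 1 — numerator = T * Va = 178927 * 9.99 = 1787480.73
Step 2 — 2 * pi * n = 2 * pi * 3.02 = 18.97522
Step 3 — denominator = 18.97522 * 167558 = 3179449.91
Step 4 — eta = 1787480.73 / 3179449.91 ≈ 0.56220 (5 s.f.)

0.56220


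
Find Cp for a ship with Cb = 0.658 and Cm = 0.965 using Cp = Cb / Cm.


Formula: Cp = Cb / Cm
Substituting: Cp = 0.658 / 0.965
Result: Cp ≈ 0.68187 (5 s.f.)

0.68187


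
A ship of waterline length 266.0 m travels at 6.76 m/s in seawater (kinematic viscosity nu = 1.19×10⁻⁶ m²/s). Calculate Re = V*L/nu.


Formula: Re = V * L / nu
Step 1 — V * L = 6.76 * 266.0 = 1798.16 m^2/s
Step 2 — Re = 1798.16 / 1.19e-6 = 1.51e+09

1.51e+09


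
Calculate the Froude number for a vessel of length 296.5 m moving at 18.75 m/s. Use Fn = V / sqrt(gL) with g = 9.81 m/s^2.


Formula: Fn = V / sqrt(g * L)
Step 1 — g * L = 9.81 * 296.5 = 2908.665
Step 2 — sqrt(g * L) = sqrt(2908.665) = 53.932041
Step 3 — Fn = 18.75 / 53.932041 ≈ 0.34766 (5 s.f.)

0.34766


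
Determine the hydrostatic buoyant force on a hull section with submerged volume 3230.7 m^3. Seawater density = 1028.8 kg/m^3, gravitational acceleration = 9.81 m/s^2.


Formula: Fb = rho * g * V
Substituting: Fb = 1028.8 * 9.81 * 3230.7
Intermediate: 1028.8 * 9.81 = 10092.528
Result: Fb = 10092.528 * 3230.7 ≈ 32606000 N (5 s.f.)

32606000 N


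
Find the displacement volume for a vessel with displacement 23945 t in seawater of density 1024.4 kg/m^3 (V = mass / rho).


Formula: V = mass / rho
Step 1 — convert tonnes to kg: 23945 t * 1000 = 23945000 kg
Step 2 — V = 23945000 / 1024.4 ≈ 23375 m^3 (5 s.f.)

23375 m^3


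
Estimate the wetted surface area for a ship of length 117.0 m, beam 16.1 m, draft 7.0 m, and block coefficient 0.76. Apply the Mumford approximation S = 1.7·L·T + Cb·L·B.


Formula: S = 1.7*L*T + V/T with V = Cb*L*B*T, i.e. S = L * (1.7*T + Cb*B)
Step 1 — 1.7*T = 1.7 * 7.0 = 11.9 m
Step 2 — Cb*B = 0.76 * 16.1 = 12.236 m
Step 3 — 1.7*T + Cb*B = 11.9 + 12.236 = 24.136 m
Step 4 — S = 117.0 * 24.136 ≈ 2823.9 m^2 (5 s.f.)

2823.9 m^2


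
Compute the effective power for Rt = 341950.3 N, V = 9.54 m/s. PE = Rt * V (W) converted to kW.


Formula: PE = Rt * V / 1000 (kW)
Step 1 — PE (W) = 341950.3 * 9.54 = 3262205.862 W
Step 2 — PE (kW) = 3262205.862 / 1000 ≈ 3262.2 kW (5 s.f.)

3262.2 kW


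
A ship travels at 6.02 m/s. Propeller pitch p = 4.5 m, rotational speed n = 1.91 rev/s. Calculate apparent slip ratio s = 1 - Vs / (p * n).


Formula: s = 1 - Vs / (p * n)
Step 1 — p * n = 4.5 * 1.91 = 8.595
Step 2 — Vs / (p*n) = 6.02 / 8.595 = 0.700407 (6 d.p.)
Step 3 — s = 1 - 0.700407 = 0.299593

0.299593


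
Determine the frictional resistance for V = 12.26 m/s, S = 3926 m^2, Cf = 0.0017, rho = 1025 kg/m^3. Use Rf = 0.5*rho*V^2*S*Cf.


Formula: Rf = 0.5 * rho * V^2 * S * Cf
Step 1 — V^2 = 12.26^2 = 150.3076
Step 2 — 0.5 * rho * V^2 = 0.5 * 1025 * 150.3076 = 77032.645
Step 3 — Rf = 77032.645 * 3926 * 0.0017 ≈ 514130 N (5 s.f.)

514130 N


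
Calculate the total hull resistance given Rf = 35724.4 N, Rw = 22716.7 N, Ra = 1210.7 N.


Formula: Rt = Rf + Rw + Ra
Substituting: Rt = 35724.4 + 22716.7 + 1210.7
Result: Rt = 59651.8 N

59651.8 N


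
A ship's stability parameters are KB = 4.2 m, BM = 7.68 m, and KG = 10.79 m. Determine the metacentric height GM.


Formula: GM = KB + BM - KG
Step 1 — KM = KB + BM = 4.2 + 7.68 = 11.88 m
Step 2 — GM = KM - KG = 11.88 - 10.79 = 1.09 m

1.09 m


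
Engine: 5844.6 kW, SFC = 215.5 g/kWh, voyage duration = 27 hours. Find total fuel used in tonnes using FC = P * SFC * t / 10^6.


Formula: FC (tonnes) = P * SFC * t / 1,000,000
Step 1 — P * SFC * t = 5844.6 * 215.5 * 27 = 34006805.1 g
Step 2 — FC (tonnes) = 34006805.1 / 1,000,000 ≈ 34.007 tonnes (5 s.f.)

34.007 tonnes


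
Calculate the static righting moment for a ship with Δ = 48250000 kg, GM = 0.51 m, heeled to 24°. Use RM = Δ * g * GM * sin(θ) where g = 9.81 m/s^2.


Formula: GZ = GM * sin(theta); RM = disp * g * GZ
Step 1 — GZ = 0.51 * sin(24°) = 0.51 * 0.406737 = 0.207436 m
Step 2 — RM = 48250000 * 9.81 * 0.207436 ≈ 98186000 N·m (5 s.f.)

98186000 N·m


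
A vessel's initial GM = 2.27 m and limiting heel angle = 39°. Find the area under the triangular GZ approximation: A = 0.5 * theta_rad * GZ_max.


Formula: GZ_max = GM * sin(theta); Area = 0.5 * theta_rad * GZ_max
Step 1 — GZ_max = 2.27 * sin(39°) = 2.27 * 0.62932 = 1.428556 m
Step 2 — theta_rad = 39 * pi/180 = 0.680678 rad
Step 3 — Area = 0.5 * 0.680678 * 1.428556 ≈ 0.48619 m·rad (5 s.f.)

0.48619 m·rad


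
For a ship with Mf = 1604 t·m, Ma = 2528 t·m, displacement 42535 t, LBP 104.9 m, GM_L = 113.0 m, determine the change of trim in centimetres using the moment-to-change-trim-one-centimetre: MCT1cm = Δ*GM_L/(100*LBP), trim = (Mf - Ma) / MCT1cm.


Formula: net trimming moment = Mf - Ma; MCT1cm = Δ*GM_L/(100*LBP); trim = net moment / MCT1cm
Step 1 — net trimming moment = 1604 - 2528 = -924 t·m
Step 2 — MCT1cm = 42535 * 113.0 / (100 * 104.9) = 458.194 t·m/cm
Step 3 — trim = -924 / 458.194 ≈ -2.0166 cm (5 s.f.)

-2.0166 cm


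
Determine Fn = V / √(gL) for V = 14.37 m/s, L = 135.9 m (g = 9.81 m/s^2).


Formula: Fn = V / sqrt(g * L)
Step 1 — g * L = 9.81 * 135.9 = 1333.179
Step 2 — sqrt(g * L) = sqrt(1333.179) = 36.512724
Step 3 — Fn = 14.37 / 36.512724 ≈ 0.39356 (5 s.f.)

0.39356


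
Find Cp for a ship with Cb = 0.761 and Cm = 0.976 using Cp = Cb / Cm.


Formula: Cp = Cb / Cm
Substituting: Cp = 0.761 / 0.976
Result: Cp ≈ 0.77971 (5 s.f.)

0.77971


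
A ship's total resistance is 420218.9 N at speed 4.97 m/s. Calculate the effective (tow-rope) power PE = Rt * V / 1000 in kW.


Formula: PE = Rt * V / 1000 (kW)
Step 1 — PE (W) = 420218.9 * 4.97 = 2088487.933 W
Step 2 — PE (kW) = 2088487.933 / 1000 ≈ 2088.5 kW (5 s.f.)

2088.5 kW


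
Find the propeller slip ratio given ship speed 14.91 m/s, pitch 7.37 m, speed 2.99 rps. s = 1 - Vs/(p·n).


Formula: s = 1 - Vs / (p * n)
Step 1 — p * n = 7.37 * 2.99 = 22.0363
Step 2 — Vs / (p*n) = 14.91 / 22.0363 = 0.676611 (6 d.p.)
Step 3 — s = 1 - 0.676611 = 0.323389

0.323389


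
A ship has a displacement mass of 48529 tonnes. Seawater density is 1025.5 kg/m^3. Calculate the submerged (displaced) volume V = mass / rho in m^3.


Formula: V = mass / rho
Step 1 — convert tonnes to kg: 48529 t * 1000 = 48529000 kg
Step 2 — V = 48529000 / 1025.5 ≈ 47322 m^3 (5 s.f.)

47322 m^3


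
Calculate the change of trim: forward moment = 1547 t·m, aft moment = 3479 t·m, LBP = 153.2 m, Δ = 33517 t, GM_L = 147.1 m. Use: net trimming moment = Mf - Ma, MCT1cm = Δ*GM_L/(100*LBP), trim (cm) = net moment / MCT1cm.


Formula: net trimming moment = Mf - Ma; MCT1cm = Δ*GM_L/(100*LBP); trim = net moment / MCT1cm
Step 1 — net trimming moment = 1547 - 3479 = -1932 t·m
Step 2 — MCT1cm = 33517 * 147.1 / (100 * 153.2) = 321.8245 t·m/cm
Step 3 — trim = -1932 / 321.8245 ≈ -6.0033 cm (5 s.f.)

-6.0033 cm


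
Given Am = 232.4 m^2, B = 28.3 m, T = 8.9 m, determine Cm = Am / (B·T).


Formula: Cm = Am / (B * T)
Step 1 — B * T = 28.3 * 8.9 = 251.87 m^2
Step 2 — Cm = 232.4 / 251.87 ≈ 0.92270 (5 s.f.)

0.92270


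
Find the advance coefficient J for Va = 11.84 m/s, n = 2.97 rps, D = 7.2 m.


Formula: J = Va / (n * D)
Step 1 — n * D = 2.97 * 7.2 = 21.384
Step 2 — J = 11.84 / 21.384 ≈ 0.55368 (5 s.f.)

0.55368


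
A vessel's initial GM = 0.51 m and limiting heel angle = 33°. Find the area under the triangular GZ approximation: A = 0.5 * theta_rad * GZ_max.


Formula: GZ_max = GM * sin(theta); Area = 0.5 * theta_rad * GZ_max
Step 1 — GZ_max = 0.51 * sin(33°) = 0.51 * 0.544639 = 0.277766 m
Step 2 — theta_rad = 33 * pi/180 = 0.575959 rad
Step 3 — Area = 0.5 * 0.575959 * 0.277766 ≈ 0.079991 m·rad (5 s.f.)

0.079991 m·rad


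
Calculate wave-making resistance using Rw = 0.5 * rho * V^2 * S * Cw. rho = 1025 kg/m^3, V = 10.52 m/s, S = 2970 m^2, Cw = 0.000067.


Formula: Rw = 0.5 * rho * V^2 * S * Cw
Step 1 — V^2 = 10.52^2 = 110.6704
Step 2 — 0.5 * rho * V^2 = 0.5 * 1025 * 110.6704 = 56718.58
Step 3 — Rw = 56718.58 * 2970 * 0.000067 ≈ 11286 N (5 s.f.)

11286 N


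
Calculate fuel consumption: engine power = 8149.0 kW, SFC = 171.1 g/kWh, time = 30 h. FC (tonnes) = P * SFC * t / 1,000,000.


Formula: FC (tonnes) = P * SFC * t / 1,000,000
Step 1 — P * SFC * t = 8149.0 * 171.1 * 30 = 41828817.0 g
Step 2 — FC (tonnes) = 41828817.0 / 1,000,000 ≈ 41.829 tonnes (5 s.f.)

41.829 tonnes


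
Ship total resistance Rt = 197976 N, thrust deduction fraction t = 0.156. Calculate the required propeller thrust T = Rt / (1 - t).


Formula: T = Rt / (1 - t)
Step 1 — (1 - t) = 1 - 0.156 = 0.844
Step 2 — T = 197976 / 0.844 ≈ 234570 N (5 s.f.)

234570 N


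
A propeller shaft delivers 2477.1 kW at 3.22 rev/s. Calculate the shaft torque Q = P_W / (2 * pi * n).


Formula: Q = P_W / (2 * pi * n)
Step 1 — P_W = 2477.1 kW * 1000 = 2477100.0 W
Step 2 — 2 * pi * n = 2 * pi * 3.22 = 20.231857
Step 3 — Q = 2477100.0 / 20.231857 ≈ 122440 N·m (5 s.f.)

122440 N·m


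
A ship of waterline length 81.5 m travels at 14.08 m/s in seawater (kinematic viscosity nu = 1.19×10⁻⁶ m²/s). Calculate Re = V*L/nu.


Formula: Re = V * L / nu
Step 1 — V * L = 14.08 * 81.5 = 1147.52 m^2/s
Step 2 — Re = 1147.52 / 1.19e-6 = 9.64e+08

9.64e+08


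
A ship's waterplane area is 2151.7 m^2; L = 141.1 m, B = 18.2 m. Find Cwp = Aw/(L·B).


Formula: Cwp = Aw / (L * B)
Step 1 — L * B = 141.1 * 18.2 = 2568.02 m^2
Step 2 — Cwp = 2151.7 / 2568.02 ≈ 0.83788 (5 s.f.)

0.83788


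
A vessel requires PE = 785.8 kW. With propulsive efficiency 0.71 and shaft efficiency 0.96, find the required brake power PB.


Formula: PB = PE / (eta_D * eta_S)
Step 1 — combined efficiency = eta_D * eta_S = 0.71 * 0.96 = 0.6816
Step 2 — PB = 785.8 / 0.6816 ≈ 1152.9 kW (5 s.f.)

1152.9 kW


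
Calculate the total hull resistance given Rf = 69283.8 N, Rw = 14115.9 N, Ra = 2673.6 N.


Formula: Rt = Rf + Rw + Ra
Substituting: Rt = 69283.8 + 14115.9 + 2673.6
Result: Rt = 86073.3 N

86073.3 N


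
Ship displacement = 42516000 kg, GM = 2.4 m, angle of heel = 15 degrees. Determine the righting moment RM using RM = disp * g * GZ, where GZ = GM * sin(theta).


Formula: GZ = GM * sin(theta); RM = disp * g * GZ
Step 1 — GZ = 2.4 * sin(15°) = 2.4 * 0.258819 = 0.621166 m
Step 2 — RM = 42516000 * 9.81 * 0.621166 ≈ 259080000 N·m (5 s.f.)

259080000 N·m


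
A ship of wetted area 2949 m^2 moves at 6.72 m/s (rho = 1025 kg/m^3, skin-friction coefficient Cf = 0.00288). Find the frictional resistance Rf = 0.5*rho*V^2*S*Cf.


Formula: Rf = 0.5 * rho * V^2 * S * Cf
Step 1 — V^2 = 6.72^2 = 45.1584
Step 2 — 0.5 * rho * V^2 = 0.5 * 1025 * 45.1584 = 23143.68
Step 3 — Rf = 23143.68 * 2949 * 0.00288 ≈ 196560 N (5 s.f.)

196560 N


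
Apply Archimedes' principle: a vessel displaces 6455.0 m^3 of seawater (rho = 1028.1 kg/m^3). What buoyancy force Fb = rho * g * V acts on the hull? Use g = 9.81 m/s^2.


Formula: Fb = rho * g * V
Substituting: Fb = 1028.1 * 9.81 * 6455.0
Intermediate: 1028.1 * 9.81 = 10085.661
Result: Fb = 10085.661 * 6455.0 ≈ 65103000 N (5 s.f.)

65103000 N


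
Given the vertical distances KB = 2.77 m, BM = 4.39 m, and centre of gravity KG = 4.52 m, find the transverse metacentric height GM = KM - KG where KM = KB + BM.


Formula: GM = KB + BM - KG
Step 1 — KM = KB + BM = 2.77 + 4.39 = 7.16 m
Step 2 — GM = KM - KG = 7.16 - 4.52 = 2.64 m

2.64 m


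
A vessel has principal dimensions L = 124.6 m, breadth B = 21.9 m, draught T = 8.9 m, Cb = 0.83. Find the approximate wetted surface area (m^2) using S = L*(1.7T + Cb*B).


Formula: S = 1.7*L*T + V/T with V = Cb*L*B*T, i.e. S = L * (1.7*T + Cb*B)
Step 1 — 1.7*T = 1.7 * 8.9 = 15.13 m
Step 2 — Cb*B = 0.83 * 21.9 = 18.177 m
Step 3 — 1.7*T + Cb*B = 15.13 + 18.177 = 33.307 m
Step 4 — S = 124.6 * 33.307 ≈ 4150.1 m^2 (5 s.f.)

4150.1 m^2


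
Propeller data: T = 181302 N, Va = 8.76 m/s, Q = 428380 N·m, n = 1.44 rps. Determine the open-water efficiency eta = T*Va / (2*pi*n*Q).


Formula: eta = T * Va / (2 * pi * n * Q)
Step 1 — numerator = T * Va = 181302 * 8.76 = 1588205.52
Step 2 — 2 * pi * n = 2 * pi * 1.44 = 9.047787
Step 3 — denominator = 9.047787 * 428380 = 3875891.0
Step 4 — eta = 1588205.52 / 3875891.0 ≈ 0.40977 (5 s.f.)

0.40977


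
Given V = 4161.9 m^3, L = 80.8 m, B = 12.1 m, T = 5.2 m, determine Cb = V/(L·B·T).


Formula: Cb = V / (L * B * T)
Step 1 — L * B * T = 80.8 * 12.1 * 5.2 = 5083.936 m^3
Step 2 — Cb = 4161.9 / 5083.936 ≈ 0.81864 (5 s.f.)

0.81864


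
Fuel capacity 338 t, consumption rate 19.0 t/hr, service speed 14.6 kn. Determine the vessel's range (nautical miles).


Formula: endurance = fuel / rate; range = endurance * speed
Step 1 — endurance = 338 / 19.0 = 17.7895 hours
Step 2 — range = 17.7895 * 14.6 ≈ 259.73 nautical miles (5 s.f.)

259.73 NM


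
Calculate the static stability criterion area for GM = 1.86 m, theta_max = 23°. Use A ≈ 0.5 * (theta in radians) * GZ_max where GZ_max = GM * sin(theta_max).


Formula: GZ_max = GM * sin(theta); Area = 0.5 * theta_rad * GZ_max
Step 1 — GZ_max = 1.86 * sin(23°) = 1.86 * 0.390731 = 0.72676 m
Step 2 — theta_rad = 23 * pi/180 = 0.401426 rad
Step 3 — Area = 0.5 * 0.401426 * 0.72676 ≈ 0.14587 m·rad (5 s.f.)

0.14587 m·rad


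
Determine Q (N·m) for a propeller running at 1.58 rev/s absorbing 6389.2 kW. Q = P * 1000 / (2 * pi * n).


Formula: Q = P_W / (2 * pi * n)
Step 1 — P_W = 6389.2 kW * 1000 = 6389200.0 W
Step 2 — 2 * pi * n = 2 * pi * 1.58 = 9.927433
Step 3 — Q = 6389200.0 / 9.927433 ≈ 643590 N·m (5 s.f.)

643590 N·m


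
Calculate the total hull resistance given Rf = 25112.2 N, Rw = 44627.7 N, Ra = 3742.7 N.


Formula: Rt = Rf + Rw + Ra
Substituting: Rt = 25112.2 + 44627.7 + 3742.7
Result: Rt = 73482.6 N

73482.6 N


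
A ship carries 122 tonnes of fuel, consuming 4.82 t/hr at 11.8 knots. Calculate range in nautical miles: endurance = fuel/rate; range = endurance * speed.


Formula: endurance = fuel / rate; range = endurance * speed
Step 1 — endurance = 122 / 4.82 = 25.3112 hours
Step 2 — range = 25.3112 * 11.8 ≈ 298.67 nautical miles (5 s.f.)

298.67 NM


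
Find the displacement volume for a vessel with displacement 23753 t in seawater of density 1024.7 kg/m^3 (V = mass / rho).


Formula: V = mass / rho
Step 1 — convert tonnes to kg: 23753 t * 1000 = 23753000 kg
Step 2 — V = 23753000 / 1024.7 ≈ 23180 m^3 (5 s.f.)

23180 m^3


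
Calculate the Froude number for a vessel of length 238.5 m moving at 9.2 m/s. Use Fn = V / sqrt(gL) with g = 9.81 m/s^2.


Formula: Fn = V / sqrt(g * L)
Step 1 — g * L = 9.81 * 238.5 = 2339.685
Step 2 — sqrt(g * L) = sqrt(2339.685) = 48.37029
Step 3 — Fn = 9.2 / 48.37029 ≈ 0.19020 (5 s.f.)

0.19020


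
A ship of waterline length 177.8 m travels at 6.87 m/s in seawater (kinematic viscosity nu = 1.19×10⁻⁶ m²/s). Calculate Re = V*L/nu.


Formula: Re = V * L / nu
Step 1 — V * L = 6.87 * 177.8 = 1221.486 m^2/s
Step 2 — Re = 1221.486 / 1.19e-6 = 1.03e+09

1.03e+09


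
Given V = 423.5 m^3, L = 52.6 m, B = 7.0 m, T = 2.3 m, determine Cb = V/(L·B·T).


Formula: Cb = V / (L * B * T)
Step 1 — L * B * T = 52.6 * 7.0 * 2.3 = 846.86 m^3
Step 2 — Cb = 423.5 / 846.86 ≈ 0.50008 (5 s.f.)

0.50008


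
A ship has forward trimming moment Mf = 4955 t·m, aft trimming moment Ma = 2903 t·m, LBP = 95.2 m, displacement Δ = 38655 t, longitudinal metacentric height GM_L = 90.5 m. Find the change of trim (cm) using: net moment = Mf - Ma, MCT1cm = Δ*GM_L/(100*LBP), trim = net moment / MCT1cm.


Formula: net trimming moment = Mf - Ma; MCT1cm = Δ*GM_L/(100*LBP); trim = net moment / MCT1cm
Step 1 — net trimming moment = 4955 - 2903 = 2052 t·m
Step 2 — MCT1cm = 38655 * 90.5 / (100 * 95.2) = 367.4661 t·m/cm
Step 3 — trim = 2052 / 367.4661 ≈ 5.5842 cm (5 s.f.)

5.5842 cm


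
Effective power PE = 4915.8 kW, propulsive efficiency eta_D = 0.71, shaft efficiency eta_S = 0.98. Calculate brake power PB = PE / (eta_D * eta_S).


Formula: PB = PE / (eta_D * eta_S)
Step 1 — combined efficiency = eta_D * eta_S = 0.71 * 0.98 = 0.6958
Step 2 — PB = 4915.8 / 0.6958 ≈ 7065.0 kW (5 s.f.)

7065.0 kW


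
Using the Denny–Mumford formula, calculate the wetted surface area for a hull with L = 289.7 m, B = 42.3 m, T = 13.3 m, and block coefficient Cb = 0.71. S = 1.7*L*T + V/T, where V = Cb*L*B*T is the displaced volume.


Formula: S = 1.7*L*T + V/T with V = Cb*L*B*T, i.e. S = L * (1.7*T + Cb*B)
Step 1 — 1.7*T = 1.7 * 13.3 = 22.61 m
Step 2 — Cb*B = 0.71 * 42.3 = 30.033 m
Step 3 — 1.7*T + Cb*B = 22.61 + 30.033 = 52.643 m
Step 4 — S = 289.7 * 52.643 ≈ 15251 m^2 (5 s.f.)

15251 m^2


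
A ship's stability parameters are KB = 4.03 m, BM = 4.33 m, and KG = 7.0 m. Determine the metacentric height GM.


Formula: GM = KB + BM - KG
Step 1 — KM = KB + BM = 4.03 + 4.33 = 8.36 m
Step 2 — GM = KM - KG = 8.36 - 7.0 = 1.36 m

1.36 m


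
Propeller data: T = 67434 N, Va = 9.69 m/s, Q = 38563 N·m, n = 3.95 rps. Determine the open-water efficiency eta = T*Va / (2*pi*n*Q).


Formula: eta = T * Va / (2 * pi * n * Q)
Step 1 — numerator = T * Va = 67434 * 9.69 = 653435.46
Step 2 — 2 * pi * n = 2 * pi * 3.95 = 24.818582
Step 3 — denominator = 24.818582 * 38563 = 957078.98
Step 4 — eta = 653435.46 / 957078.98 ≈ 0.68274 (5 s.f.)

0.68274


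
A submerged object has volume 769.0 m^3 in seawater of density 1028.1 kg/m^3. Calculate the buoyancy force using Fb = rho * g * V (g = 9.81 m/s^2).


Formula: Fb = rho * g * V
Substituting: Fb = 1028.1 * 9.81 * 769.0
Intermediate: 1028.1 * 9.81 = 10085.661
Result: Fb = 10085.661 * 769.0 ≈ 7755900 N (5 s.f.)

7755900 N


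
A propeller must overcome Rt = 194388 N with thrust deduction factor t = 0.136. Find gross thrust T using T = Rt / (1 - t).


Formula: T = Rt / (1 - t)
Step 1 — (1 - t) = 1 - 0.136 = 0.864
Step 2 — T = 194388 / 0.864 ≈ 224990 N (5 s.f.)

224990 N


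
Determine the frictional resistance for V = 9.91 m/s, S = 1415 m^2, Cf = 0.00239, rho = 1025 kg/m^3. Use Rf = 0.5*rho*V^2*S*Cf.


Formula: Rf = 0.5 * rho * V^2 * S * Cf
Step 1 — V^2 = 9.91^2 = 98.2081
Step 2 — 0.5 * rho * V^2 = 0.5 * 1025 * 98.2081 = 50331.65125
Step 3 — Rf = 50331.65125 * 1415 * 0.00239 ≈ 170210 N (5 s.f.)

170210 N


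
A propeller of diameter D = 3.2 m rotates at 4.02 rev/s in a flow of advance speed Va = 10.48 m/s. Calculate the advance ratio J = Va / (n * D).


Formula: J = Va / (n * D)
Step 1 — n * D = 4.02 * 3.2 = 12.864
Step 2 — J = 10.48 / 12.864 ≈ 0.81468 (5 s.f.)

0.81468


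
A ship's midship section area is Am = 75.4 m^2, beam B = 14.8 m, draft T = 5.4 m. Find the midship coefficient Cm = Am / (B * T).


Formula: Cm = Am / (B * T)
Step 1 — B * T = 14.8 * 5.4 = 79.92 m^2
Step 2 — Cm = 75.4 / 79.92 ≈ 0.94344 (5 s.f.)

0.94344


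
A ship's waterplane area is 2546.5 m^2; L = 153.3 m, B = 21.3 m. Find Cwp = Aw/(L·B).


Formula: Cwp = Aw / (L * B)
Step 1 — L * B = 153.3 * 21.3 = 3265.29 m^2
Step 2 — Cwp = 2546.5 / 3265.29 ≈ 0.77987 (5 s.f.)

0.77987


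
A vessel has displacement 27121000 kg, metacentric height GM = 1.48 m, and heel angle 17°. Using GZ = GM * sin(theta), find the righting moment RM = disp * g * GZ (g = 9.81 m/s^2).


Formula: GZ = GM * sin(theta); RM = disp * g * GZ
Step 1 — GZ = 1.48 * sin(17°) = 1.48 * 0.292372 = 0.432711 m
Step 2 — RM = 27121000 * 9.81 * 0.432711 ≈ 115130000 N·m (5 s.f.)

115130000 N·m


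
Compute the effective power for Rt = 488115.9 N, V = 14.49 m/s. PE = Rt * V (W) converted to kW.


Formula: PE = Rt * V / 1000 (kW)
Step 1 — PE (W) = 488115.9 * 14.49 = 7072799.391 W
Step 2 — PE (kW) = 7072799.391 / 1000 ≈ 7072.8 kW (5 s.f.)

7072.8 kW


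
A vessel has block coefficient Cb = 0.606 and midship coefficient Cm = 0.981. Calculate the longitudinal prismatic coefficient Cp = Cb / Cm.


Formula: Cp = Cb / Cm
Substituting: Cp = 0.606 / 0.981
Result: Cp ≈ 0.61774 (5 s.f.)

0.61774


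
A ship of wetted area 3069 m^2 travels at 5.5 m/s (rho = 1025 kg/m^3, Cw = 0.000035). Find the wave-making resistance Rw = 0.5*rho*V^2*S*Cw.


Formula: Rw = 0.5 * rho * V^2 * S * Cw
Step 1 — V^2 = 5.5^2 = 30.25
Step 2 — 0.5 * rho * V^2 = 0.5 * 1025 * 30.25 = 15503.125
Step 3 — Rw = 15503.125 * 3069 * 0.000035 ≈ 1665.3 N (5 s.f.)

1665.3 N


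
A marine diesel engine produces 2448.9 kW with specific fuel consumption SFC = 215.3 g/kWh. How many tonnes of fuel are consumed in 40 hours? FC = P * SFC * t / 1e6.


Formula: FC (tonnes) = P * SFC * t / 1,000,000
Step 1 — P * SFC * t = 2448.9 * 215.3 * 40 = 21089926.8 g
Step 2 — FC (tonnes) = 21089926.8 / 1,000,000 ≈ 21.090 tonnes (5 s.f.)

21.090 tonnes
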